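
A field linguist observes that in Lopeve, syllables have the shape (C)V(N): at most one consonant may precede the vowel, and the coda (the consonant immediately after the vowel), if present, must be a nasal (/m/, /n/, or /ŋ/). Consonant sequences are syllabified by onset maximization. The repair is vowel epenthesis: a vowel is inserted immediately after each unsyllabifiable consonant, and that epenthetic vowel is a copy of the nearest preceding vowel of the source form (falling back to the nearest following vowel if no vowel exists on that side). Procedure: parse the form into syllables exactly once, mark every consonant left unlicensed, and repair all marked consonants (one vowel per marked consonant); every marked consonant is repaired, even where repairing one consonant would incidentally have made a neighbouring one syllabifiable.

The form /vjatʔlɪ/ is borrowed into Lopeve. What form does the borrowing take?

The consonants /v/, /t/, /ʔ/ cannot be parsed into a legal (C)V(N) syllable (only a nasal (/m/, /n/, or /ŋ/) is licensed in coda position; onsets are limited to one consonant).
Each unlicensed consonant becomes the onset of a new syllable: /v/ → /va/, /t/ → /ta/, /ʔ/ → /ʔa/.

vajataʔalɪ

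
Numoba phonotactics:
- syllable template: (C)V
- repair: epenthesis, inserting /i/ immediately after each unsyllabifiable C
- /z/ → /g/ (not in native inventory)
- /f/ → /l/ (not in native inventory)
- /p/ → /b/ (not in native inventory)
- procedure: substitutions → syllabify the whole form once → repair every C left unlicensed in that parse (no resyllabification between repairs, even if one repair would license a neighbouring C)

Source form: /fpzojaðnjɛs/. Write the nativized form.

libigojaðinijɛsi

Substitution: /f/ → /l/, /p/ → /b/, /z/ → /g/, giving /lbgojaðnjɛs/.
The consonants /l/, /b/, /ð/, /n/, /s/ cannot be parsed into a legal (C)V syllable (no codas are permitted; onsets are limited to one consonant).
Each unlicensed consonant becomes the onset of a new syllable: /l/ → /li/, /b/ → /bi/, /ð/ → /ði/, /n/ → /ni/, /s/ → /si/.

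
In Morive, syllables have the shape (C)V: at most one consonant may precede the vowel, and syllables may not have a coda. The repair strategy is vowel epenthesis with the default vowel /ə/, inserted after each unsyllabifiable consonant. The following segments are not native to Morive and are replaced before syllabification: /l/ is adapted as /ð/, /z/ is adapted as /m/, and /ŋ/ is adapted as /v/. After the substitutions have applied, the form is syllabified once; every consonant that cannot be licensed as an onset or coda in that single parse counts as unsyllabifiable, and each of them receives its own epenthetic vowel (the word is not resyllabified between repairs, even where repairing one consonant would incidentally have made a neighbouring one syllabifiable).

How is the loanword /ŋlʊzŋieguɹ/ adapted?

vəðʊməvieguɹə

Substitution: /ŋ/ → /v/, /l/ → /ð/, /z/ → /m/, giving /vðʊmvieguɹ/.
Under (C)V, the unsyllabifiable consonants are /v/, /m/, /ɹ/ (no codas are permitted; onsets are limited to one consonant).
Inserting the epenthetic vowel yields /v/ → /və/, /m/ → /mə/, /ɹ/ → /ɹə/.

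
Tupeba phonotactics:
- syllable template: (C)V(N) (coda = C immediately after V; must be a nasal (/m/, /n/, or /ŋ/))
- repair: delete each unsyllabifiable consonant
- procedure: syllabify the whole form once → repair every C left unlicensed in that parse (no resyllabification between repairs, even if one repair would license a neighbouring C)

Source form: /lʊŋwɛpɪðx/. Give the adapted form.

lʊŋwɛpɪ

The consonants /ð/, /x/ cannot be parsed into a legal (C)V(N) syllable (only a nasal (/m/, /n/, or /ŋ/) is licensed in coda position; onsets are limited to one consonant).
Deletion applies to /ð/, /x/.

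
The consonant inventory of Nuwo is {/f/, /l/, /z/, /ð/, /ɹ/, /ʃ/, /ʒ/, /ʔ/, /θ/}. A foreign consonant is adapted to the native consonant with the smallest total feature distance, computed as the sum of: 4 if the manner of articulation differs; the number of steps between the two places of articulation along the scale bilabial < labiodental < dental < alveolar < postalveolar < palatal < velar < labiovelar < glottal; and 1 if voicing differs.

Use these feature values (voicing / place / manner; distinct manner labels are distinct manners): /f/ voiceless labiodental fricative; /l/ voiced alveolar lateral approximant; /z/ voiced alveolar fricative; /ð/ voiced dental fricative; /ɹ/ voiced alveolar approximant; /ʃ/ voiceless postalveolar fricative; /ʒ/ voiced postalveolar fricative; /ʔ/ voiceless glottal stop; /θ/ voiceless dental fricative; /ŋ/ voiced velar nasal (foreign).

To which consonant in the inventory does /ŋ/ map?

/ʒ/ is closest: manner differs (nasal→fricative, +4), place distance 2 (velar→postalveolar), same voicing; total 6. Next closest is /l/ at distance 7.

ʒ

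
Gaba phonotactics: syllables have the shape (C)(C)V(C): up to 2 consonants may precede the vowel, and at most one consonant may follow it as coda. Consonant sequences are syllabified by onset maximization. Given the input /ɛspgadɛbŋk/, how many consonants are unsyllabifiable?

2

Under (C)(C)V(C), the unsyllabifiable consonants are /ŋ/, /k/ (at most one coda consonant is licensed; onsets may contain at most 2 consonants).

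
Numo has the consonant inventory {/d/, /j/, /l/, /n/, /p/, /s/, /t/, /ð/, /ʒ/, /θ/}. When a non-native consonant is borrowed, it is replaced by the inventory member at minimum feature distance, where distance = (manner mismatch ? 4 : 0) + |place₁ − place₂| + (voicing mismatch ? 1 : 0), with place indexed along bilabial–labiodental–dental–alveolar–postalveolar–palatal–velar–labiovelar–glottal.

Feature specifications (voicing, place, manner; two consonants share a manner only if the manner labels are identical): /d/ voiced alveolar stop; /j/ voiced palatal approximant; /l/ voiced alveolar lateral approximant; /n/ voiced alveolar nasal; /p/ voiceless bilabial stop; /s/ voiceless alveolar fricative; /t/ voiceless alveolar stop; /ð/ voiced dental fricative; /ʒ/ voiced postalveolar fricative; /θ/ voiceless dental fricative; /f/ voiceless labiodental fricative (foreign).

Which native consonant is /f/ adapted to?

/θ/ is closest: same manner (fricative), place distance 1 (labiodental→dental), same voicing; total 1. Next closest is /s/ at distance 2.

θ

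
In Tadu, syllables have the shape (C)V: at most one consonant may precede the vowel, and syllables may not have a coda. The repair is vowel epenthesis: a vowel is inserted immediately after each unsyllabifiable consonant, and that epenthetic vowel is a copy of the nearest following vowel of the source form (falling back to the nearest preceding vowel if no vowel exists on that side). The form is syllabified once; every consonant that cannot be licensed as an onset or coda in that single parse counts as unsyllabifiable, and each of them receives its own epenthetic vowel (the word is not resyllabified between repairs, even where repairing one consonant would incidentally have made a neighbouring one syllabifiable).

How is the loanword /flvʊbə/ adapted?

Under (C)V, the unsyllabifiable consonants are /f/, /l/ (no codas are permitted; onsets are limited to one consonant).
Epenthesis after each stranded consonant: /f/ → /fʊ/, /l/ → /lʊ/.

fʊlʊvʊbə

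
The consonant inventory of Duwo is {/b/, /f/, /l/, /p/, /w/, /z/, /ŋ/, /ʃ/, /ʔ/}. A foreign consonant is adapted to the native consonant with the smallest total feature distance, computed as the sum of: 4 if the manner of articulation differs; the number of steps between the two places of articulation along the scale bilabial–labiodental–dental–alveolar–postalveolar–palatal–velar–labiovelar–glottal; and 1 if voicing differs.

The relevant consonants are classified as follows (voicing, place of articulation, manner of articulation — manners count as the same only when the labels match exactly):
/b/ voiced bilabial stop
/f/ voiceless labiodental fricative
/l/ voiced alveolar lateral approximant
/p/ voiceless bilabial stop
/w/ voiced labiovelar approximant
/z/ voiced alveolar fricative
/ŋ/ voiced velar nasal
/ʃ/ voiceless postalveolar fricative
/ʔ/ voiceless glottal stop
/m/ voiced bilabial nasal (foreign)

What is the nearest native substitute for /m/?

/b/ is closest: manner differs (nasal→stop, +4), place distance 0 (bilabial→bilabial), same voicing; total 4. Next closest is /p/ at distance 5.

b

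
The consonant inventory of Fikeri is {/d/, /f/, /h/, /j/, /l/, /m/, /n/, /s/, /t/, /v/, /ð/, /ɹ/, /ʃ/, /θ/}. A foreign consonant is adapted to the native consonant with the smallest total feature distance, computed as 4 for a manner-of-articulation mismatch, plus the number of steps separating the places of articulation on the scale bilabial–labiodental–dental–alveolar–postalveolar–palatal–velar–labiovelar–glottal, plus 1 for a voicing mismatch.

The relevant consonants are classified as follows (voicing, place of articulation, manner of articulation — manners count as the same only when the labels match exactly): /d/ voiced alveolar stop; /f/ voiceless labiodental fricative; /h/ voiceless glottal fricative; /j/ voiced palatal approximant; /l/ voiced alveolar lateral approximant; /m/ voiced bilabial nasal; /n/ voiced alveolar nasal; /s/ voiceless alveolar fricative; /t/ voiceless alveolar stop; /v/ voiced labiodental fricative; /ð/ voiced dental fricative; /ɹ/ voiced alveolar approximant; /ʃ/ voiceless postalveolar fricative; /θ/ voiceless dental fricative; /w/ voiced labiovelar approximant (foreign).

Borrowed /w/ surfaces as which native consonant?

/j/ is closest: same manner (approximant), place distance 2 (labiovelar→palatal), same voicing; total 2. Next closest is /ɹ/ at distance 4.

j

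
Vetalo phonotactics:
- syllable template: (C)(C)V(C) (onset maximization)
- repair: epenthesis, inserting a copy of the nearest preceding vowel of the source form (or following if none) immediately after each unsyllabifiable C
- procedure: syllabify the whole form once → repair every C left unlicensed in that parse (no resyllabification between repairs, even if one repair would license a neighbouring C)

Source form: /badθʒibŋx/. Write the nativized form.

Syllabifying with onset maximization leaves /ŋ/, /x/ stranded (at most one coda consonant is licensed; onsets may contain at most 2 consonants).
Epenthesis after each stranded consonant: /ŋ/ → /ŋi/, /x/ → /xi/.

badθʒibŋixi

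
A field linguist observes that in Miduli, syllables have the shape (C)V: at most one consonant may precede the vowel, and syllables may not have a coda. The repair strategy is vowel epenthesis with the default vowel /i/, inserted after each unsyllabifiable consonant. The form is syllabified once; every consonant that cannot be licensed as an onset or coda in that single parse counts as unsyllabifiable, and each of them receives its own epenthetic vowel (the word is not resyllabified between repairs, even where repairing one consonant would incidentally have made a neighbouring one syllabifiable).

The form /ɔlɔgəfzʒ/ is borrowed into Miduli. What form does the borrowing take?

ɔlɔgəfiziʒi

Syllabifying with onset maximization leaves /f/, /z/, /ʒ/ stranded (no codas are permitted; onsets are limited to one consonant).
Each unlicensed consonant becomes the onset of a new syllable: /f/ → /fi/, /z/ → /zi/, /ʒ/ → /ʒi/.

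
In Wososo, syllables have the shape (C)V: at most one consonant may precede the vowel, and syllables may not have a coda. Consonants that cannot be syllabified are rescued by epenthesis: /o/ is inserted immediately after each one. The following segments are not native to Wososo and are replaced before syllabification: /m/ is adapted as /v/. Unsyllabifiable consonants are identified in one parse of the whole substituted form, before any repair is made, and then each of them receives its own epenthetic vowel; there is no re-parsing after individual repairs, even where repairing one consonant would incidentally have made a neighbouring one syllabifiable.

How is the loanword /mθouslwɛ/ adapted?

voθousolowɛ

Substitution: /m/ → /v/, giving /vθouslwɛ/.
The consonants /v/, /s/, /l/ cannot be parsed into a legal (C)V syllable (no codas are permitted; onsets are limited to one consonant).
Each unlicensed consonant becomes the onset of a new syllable: /v/ → /vo/, /s/ → /so/, /l/ → /lo/.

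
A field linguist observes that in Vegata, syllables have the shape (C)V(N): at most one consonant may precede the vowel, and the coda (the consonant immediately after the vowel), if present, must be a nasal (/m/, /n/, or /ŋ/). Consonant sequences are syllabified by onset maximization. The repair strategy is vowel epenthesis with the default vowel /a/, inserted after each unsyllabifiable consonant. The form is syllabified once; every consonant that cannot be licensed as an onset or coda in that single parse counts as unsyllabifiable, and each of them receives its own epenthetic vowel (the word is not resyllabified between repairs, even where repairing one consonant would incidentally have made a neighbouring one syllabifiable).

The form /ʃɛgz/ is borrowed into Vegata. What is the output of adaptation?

ʃɛgaza

Syllabifying with onset maximization leaves /g/, /z/ stranded (only a nasal (/m/, /n/, or /ŋ/) is licensed in coda position; onsets are limited to one consonant).
Inserting the epenthetic vowel yields /g/ → /ga/, /z/ → /za/.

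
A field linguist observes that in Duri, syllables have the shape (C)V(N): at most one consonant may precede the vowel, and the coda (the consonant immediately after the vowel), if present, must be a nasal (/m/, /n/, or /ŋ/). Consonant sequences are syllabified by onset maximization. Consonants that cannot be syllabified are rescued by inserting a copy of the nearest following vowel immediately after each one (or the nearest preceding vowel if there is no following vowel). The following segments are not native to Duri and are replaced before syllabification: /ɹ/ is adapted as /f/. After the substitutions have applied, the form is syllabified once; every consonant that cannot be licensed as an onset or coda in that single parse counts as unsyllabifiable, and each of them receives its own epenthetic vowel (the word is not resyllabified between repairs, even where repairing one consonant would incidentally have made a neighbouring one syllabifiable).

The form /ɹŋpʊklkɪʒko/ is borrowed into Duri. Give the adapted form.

fʊŋʊpʊkɪlɪkɪʒoko

Substitution: /ɹ/ → /f/, giving /fŋpʊklkɪʒko/.
The consonants /f/, /ŋ/, /k/, /l/, /ʒ/ cannot be parsed into a legal (C)V(N) syllable (only a nasal (/m/, /n/, or /ŋ/) is licensed in coda position; onsets are limited to one consonant).
Inserting the epenthetic vowel yields /f/ → /fʊ/, /ŋ/ → /ŋʊ/, /k/ → /kɪ/, /l/ → /lɪ/, /ʒ/ → /ʒo/.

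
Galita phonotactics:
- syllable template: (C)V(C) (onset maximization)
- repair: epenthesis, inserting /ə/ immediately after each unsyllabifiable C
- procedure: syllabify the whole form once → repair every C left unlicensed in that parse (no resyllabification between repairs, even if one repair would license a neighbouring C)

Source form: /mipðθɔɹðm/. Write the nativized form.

Under (C)V(C), the unsyllabifiable consonants are /ð/, /ð/, /m/ (at most one coda consonant is licensed; onsets are limited to one consonant).
Each unlicensed consonant becomes the onset of a new syllable: /ð/ → /ðə/, /ð/ → /ðə/, /m/ → /mə/.

mipðəθɔɹðəmə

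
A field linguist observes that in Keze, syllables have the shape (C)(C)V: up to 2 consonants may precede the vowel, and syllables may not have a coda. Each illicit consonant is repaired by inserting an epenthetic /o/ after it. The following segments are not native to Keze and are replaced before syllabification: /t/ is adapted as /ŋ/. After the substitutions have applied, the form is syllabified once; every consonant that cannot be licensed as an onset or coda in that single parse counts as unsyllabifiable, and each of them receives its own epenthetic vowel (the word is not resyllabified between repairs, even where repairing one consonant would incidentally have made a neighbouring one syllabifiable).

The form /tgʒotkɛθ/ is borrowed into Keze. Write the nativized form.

Substitution: /t/ → /ŋ/, giving /ŋgʒoŋkɛθ/.
Under (C)(C)V, the unsyllabifiable consonants are /ŋ/, /θ/ (no codas are permitted; onsets may contain at most 2 consonants).
Epenthesis after each stranded consonant: /ŋ/ → /ŋo/, /θ/ → /θo/.

ŋogʒoŋkɛθo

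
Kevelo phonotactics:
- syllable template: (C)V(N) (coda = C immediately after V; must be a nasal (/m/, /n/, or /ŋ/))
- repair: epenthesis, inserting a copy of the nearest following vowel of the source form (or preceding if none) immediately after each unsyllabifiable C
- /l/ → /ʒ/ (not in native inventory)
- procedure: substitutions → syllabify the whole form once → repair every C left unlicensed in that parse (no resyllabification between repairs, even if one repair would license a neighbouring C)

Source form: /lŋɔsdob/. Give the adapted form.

ʒɔŋɔsodobo

Substitution: /l/ → /ʒ/, giving /ʒŋɔsdob/.
Under (C)V(N), the unsyllabifiable consonants are /ʒ/, /s/, /b/ (only a nasal (/m/, /n/, or /ŋ/) is licensed in coda position; onsets are limited to one consonant).
Each unlicensed consonant becomes the onset of a new syllable: /ʒ/ → /ʒɔ/, /s/ → /so/, /b/ → /bo/.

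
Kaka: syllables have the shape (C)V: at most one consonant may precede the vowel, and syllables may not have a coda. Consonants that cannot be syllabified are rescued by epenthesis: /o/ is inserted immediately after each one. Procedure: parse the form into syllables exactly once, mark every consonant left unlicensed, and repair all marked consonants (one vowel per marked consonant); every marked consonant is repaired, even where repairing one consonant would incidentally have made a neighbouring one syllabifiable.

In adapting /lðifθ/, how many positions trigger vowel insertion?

3

The unsyllabifiable consonants are /l/, /f/, /θ/; each receives one epenthetic vowel.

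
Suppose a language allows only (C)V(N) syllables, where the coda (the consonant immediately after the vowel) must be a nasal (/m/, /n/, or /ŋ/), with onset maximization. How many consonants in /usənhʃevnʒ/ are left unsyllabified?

Syllabifying with onset maximization leaves /h/, /v/, /n/, /ʒ/ stranded (only a nasal (/m/, /n/, or /ŋ/) is licensed in coda position; onsets are limited to one consonant).

4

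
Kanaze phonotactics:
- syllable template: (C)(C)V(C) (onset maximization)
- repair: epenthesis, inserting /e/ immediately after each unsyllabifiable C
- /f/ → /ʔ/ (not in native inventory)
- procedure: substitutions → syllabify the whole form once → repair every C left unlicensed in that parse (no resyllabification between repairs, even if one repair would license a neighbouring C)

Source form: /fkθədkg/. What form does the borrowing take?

ʔekθədkege

Substitution: /f/ → /ʔ/, giving /ʔkθədkg/.
Syllabifying with onset maximization leaves /ʔ/, /k/, /g/ stranded (at most one coda consonant is licensed; onsets may contain at most 2 consonants).
Each unlicensed consonant becomes the onset of a new syllable: /ʔ/ → /ʔe/, /k/ → /ke/, /g/ → /ge/.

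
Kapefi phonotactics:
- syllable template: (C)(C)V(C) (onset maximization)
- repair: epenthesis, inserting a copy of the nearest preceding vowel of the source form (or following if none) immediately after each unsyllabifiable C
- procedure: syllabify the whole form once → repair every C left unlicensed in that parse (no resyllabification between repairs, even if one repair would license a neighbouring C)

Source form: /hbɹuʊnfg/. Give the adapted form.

hubɹuʊnfʊgʊ

Under (C)(C)V(C), the unsyllabifiable consonants are /h/, /f/, /g/ (at most one coda consonant is licensed; onsets may contain at most 2 consonants).
Inserting the epenthetic vowel yields /h/ → /hu/, /f/ → /fʊ/, /g/ → /gʊ/.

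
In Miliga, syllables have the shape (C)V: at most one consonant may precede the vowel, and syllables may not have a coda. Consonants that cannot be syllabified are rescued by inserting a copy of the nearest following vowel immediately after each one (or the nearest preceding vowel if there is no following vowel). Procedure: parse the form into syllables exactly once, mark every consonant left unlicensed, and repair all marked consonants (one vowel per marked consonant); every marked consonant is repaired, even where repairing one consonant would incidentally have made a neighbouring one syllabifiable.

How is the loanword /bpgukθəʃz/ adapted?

bupugukəθəʃəzə

The consonants /b/, /p/, /k/, /ʃ/, /z/ cannot be parsed into a legal (C)V syllable (no codas are permitted; onsets are limited to one consonant).
Each unlicensed consonant becomes the onset of a new syllable: /b/ → /bu/, /p/ → /pu/, /k/ → /kə/, /ʃ/ → /ʃə/, /z/ → /zə/.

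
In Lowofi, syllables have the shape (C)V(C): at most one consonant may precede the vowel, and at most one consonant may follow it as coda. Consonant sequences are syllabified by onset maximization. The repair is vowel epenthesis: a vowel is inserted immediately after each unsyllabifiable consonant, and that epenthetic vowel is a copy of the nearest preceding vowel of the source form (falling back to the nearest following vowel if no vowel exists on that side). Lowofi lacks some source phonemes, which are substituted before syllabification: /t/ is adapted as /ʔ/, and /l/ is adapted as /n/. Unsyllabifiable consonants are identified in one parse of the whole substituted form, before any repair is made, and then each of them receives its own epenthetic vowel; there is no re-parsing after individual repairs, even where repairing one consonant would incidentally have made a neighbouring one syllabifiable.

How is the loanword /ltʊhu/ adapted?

Substitution: /l/ → /n/, /t/ → /ʔ/, giving /nʔʊhu/.
The consonants /n/ cannot be parsed into a legal (C)V(C) syllable (at most one coda consonant is licensed; onsets are limited to one consonant).
Inserting the epenthetic vowel yields /n/ → /nʊ/.

nʊʔʊhu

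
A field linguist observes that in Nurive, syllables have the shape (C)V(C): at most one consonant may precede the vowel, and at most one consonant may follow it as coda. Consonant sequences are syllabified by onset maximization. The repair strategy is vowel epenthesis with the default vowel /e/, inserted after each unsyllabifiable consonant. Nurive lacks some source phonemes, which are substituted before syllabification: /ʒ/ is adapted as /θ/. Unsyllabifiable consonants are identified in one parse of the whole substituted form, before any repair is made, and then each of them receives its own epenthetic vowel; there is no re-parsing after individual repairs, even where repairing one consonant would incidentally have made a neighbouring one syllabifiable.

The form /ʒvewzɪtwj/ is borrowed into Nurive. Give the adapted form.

θevewzɪtweje

Substitution: /ʒ/ → /θ/, giving /θvewzɪtwj/.
Syllabifying with onset maximization leaves /θ/, /w/, /j/ stranded (at most one coda consonant is licensed; onsets are limited to one consonant).
Each unlicensed consonant becomes the onset of a new syllable: /θ/ → /θe/, /w/ → /we/, /j/ → /je/.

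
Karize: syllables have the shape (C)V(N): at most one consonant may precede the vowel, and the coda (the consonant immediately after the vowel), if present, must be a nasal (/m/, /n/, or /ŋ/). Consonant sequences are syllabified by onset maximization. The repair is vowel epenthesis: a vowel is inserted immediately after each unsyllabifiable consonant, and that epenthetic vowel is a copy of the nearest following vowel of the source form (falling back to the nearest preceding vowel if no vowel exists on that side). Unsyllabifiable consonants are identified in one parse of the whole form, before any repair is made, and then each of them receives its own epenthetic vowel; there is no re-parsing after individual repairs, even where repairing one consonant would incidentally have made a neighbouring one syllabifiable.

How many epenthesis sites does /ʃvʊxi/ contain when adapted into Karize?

1

The unsyllabifiable consonants are /ʃ/; each receives one epenthetic vowel.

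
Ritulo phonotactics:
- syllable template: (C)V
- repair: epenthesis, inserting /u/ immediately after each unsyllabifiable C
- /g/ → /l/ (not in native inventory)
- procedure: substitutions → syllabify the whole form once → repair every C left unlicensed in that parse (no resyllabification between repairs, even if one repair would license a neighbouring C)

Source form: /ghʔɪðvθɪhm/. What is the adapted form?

Substitution: /g/ → /l/, giving /lhʔɪðvθɪhm/.
Syllabifying with onset maximization leaves /l/, /h/, /ð/, /v/, /h/, /m/ stranded (no codas are permitted; onsets are limited to one consonant).
Epenthesis after each stranded consonant: /l/ → /lu/, /h/ → /hu/, /ð/ → /ðu/, /v/ → /vu/, /h/ → /hu/, /m/ → /mu/.

luhuʔɪðuvuθɪhumu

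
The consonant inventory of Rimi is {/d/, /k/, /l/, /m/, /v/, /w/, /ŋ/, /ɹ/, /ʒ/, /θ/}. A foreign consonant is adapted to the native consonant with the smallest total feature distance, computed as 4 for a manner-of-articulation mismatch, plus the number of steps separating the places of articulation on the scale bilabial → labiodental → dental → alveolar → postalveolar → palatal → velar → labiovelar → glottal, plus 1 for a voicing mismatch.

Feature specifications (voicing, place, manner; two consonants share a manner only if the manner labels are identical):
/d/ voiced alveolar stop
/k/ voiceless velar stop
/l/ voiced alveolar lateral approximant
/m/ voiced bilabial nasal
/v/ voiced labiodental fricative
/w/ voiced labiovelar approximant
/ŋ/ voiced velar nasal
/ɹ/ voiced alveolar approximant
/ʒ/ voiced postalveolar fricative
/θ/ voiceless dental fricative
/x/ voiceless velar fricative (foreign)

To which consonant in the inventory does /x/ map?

ʒ

/ʒ/ is closest: same manner (fricative), place distance 2 (velar→postalveolar), voicing differs (+1); total 3. Next closest is /k/ at distance 4.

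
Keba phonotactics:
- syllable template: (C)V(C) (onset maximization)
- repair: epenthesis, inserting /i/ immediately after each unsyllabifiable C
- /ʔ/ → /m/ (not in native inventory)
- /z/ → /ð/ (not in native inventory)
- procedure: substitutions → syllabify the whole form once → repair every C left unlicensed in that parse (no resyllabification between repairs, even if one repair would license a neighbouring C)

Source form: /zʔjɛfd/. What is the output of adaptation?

Substitution: /z/ → /ð/, /ʔ/ → /m/, giving /ðmjɛfd/.
The consonants /ð/, /m/, /d/ cannot be parsed into a legal (C)V(C) syllable (at most one coda consonant is licensed; onsets are limited to one consonant).
Inserting the epenthetic vowel yields /ð/ → /ði/, /m/ → /mi/, /d/ → /di/.

ðimijɛfdi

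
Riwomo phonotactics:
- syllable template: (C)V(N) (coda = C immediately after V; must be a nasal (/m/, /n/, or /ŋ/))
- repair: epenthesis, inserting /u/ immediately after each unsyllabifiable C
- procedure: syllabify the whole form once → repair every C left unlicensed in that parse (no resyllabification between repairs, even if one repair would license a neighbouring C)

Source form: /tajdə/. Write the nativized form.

tajudə

The consonants /j/ cannot be parsed into a legal (C)V(N) syllable (only a nasal (/m/, /n/, or /ŋ/) is licensed in coda position; onsets are limited to one consonant).
Each unlicensed consonant becomes the onset of a new syllable: /j/ → /ju/.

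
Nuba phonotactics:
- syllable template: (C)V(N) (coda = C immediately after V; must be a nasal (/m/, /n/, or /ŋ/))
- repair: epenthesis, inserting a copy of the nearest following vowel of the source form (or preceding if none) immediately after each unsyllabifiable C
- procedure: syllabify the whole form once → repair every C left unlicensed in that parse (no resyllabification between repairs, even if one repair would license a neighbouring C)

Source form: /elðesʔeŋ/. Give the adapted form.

Syllabifying with onset maximization leaves /l/, /s/ stranded (only a nasal (/m/, /n/, or /ŋ/) is licensed in coda position; onsets are limited to one consonant).
Inserting the epenthetic vowel yields /l/ → /le/, /s/ → /se/.

eleðeseʔeŋ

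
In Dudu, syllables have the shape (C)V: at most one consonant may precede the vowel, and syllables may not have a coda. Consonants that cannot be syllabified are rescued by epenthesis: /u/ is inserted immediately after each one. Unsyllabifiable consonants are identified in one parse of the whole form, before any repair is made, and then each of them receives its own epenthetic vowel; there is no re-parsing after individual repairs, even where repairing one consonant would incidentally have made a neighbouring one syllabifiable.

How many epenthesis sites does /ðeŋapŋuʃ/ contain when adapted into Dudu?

The unsyllabifiable consonants are /p/, /ʃ/; each receives one epenthetic vowel.

2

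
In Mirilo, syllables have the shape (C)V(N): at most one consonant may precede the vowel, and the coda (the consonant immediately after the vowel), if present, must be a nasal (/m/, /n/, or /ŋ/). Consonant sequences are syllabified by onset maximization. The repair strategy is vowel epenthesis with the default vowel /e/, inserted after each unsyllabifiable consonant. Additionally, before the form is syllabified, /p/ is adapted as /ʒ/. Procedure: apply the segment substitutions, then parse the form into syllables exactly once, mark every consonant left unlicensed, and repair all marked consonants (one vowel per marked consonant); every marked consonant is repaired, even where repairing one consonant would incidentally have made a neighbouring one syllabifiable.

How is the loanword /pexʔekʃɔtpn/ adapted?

Substitution: /p/ → /ʒ/, giving /ʒexʔekʃɔtʒn/.
Syllabifying with onset maximization leaves /x/, /k/, /t/, /ʒ/, /n/ stranded (only a nasal (/m/, /n/, or /ŋ/) is licensed in coda position; onsets are limited to one consonant).
Each unlicensed consonant becomes the onset of a new syllable: /x/ → /xe/, /k/ → /ke/, /t/ → /te/, /ʒ/ → /ʒe/, /n/ → /ne/.

ʒexeʔekeʃɔteʒene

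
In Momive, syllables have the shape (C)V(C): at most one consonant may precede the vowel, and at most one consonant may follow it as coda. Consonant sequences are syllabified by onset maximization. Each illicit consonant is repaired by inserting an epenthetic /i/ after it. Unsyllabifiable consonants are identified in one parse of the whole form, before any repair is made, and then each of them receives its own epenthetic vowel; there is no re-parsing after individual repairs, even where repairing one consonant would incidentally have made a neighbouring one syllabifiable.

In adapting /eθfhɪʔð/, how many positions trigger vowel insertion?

2

The unsyllabifiable consonants are /f/, /ð/; each receives one epenthetic vowel.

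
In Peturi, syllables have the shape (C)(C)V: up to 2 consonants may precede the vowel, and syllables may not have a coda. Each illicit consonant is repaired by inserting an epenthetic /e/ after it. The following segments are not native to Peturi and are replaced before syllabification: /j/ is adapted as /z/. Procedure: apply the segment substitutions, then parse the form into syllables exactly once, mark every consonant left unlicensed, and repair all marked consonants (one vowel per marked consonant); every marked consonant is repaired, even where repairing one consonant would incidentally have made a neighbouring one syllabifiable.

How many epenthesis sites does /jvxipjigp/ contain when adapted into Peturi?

3

After substitution the input is /zvxipzigp/.
The unsyllabifiable consonants are /z/, /g/, /p/; each receives one epenthetic vowel.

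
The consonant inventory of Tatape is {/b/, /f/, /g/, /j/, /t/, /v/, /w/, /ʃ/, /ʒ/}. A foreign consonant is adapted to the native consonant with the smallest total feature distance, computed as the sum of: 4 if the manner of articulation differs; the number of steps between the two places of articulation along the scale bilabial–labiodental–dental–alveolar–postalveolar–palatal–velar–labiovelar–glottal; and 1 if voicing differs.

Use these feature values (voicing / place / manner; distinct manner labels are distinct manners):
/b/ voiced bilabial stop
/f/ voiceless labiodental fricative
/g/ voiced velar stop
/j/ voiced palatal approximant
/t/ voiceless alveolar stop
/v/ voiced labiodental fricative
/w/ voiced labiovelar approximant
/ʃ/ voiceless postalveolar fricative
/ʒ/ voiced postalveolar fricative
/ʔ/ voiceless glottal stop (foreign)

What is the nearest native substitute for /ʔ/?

/g/ is closest: same manner (stop), place distance 2 (glottal→velar), voicing differs (+1); total 3. Next closest is /t/ at distance 5.

g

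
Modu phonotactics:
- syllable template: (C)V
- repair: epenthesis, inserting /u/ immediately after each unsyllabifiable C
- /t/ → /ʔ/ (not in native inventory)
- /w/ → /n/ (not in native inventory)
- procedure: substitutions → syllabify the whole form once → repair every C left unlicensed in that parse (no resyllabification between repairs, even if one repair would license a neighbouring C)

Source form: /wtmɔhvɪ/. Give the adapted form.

Substitution: /w/ → /n/, /t/ → /ʔ/, giving /nʔmɔhvɪ/.
Syllabifying with onset maximization leaves /n/, /ʔ/, /h/ stranded (no codas are permitted; onsets are limited to one consonant).
Each unlicensed consonant becomes the onset of a new syllable: /n/ → /nu/, /ʔ/ → /ʔu/, /h/ → /hu/.

nuʔumɔhuvɪ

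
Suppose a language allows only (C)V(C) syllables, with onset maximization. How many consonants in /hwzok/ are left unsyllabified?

2

Syllabifying with onset maximization leaves /h/, /w/ stranded (at most one coda consonant is licensed; onsets are limited to one consonant).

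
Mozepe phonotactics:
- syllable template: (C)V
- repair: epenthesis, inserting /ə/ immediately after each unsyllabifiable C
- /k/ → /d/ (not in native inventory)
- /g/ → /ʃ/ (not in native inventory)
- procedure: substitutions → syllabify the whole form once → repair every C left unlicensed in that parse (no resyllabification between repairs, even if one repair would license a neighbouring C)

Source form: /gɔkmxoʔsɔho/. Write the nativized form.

Substitution: /g/ → /ʃ/, /k/ → /d/, giving /ʃɔdmxoʔsɔho/.
Syllabifying with onset maximization leaves /d/, /m/, /ʔ/ stranded (no codas are permitted; onsets are limited to one consonant).
Each unlicensed consonant becomes the onset of a new syllable: /d/ → /də/, /m/ → /mə/, /ʔ/ → /ʔə/.

ʃɔdəməxoʔəsɔho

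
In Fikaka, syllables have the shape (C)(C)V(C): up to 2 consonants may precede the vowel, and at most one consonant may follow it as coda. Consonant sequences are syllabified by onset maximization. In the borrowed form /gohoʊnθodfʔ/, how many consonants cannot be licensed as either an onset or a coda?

Syllabifying with onset maximization leaves /f/, /ʔ/ stranded (at most one coda consonant is licensed; onsets may contain at most 2 consonants).

2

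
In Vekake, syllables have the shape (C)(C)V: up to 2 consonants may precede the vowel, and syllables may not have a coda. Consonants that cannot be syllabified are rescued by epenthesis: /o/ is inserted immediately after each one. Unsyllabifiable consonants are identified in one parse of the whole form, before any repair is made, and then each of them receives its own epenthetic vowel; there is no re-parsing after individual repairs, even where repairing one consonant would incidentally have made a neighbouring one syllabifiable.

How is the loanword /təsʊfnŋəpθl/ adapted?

təsʊfonŋəpoθolo

Syllabifying with onset maximization leaves /f/, /p/, /θ/, /l/ stranded (no codas are permitted; onsets may contain at most 2 consonants).
Each unlicensed consonant becomes the onset of a new syllable: /f/ → /fo/, /p/ → /po/, /θ/ → /θo/, /l/ → /lo/.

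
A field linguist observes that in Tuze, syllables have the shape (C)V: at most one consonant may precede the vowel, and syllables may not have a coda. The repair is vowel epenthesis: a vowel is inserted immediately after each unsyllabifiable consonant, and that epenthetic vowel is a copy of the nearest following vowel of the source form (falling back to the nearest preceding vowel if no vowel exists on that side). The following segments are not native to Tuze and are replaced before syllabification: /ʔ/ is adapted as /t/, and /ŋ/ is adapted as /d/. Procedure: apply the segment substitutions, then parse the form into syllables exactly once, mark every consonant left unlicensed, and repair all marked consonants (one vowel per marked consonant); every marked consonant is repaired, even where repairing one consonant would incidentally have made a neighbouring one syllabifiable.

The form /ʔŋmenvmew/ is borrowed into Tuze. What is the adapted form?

Substitution: /ʔ/ → /t/, /ŋ/ → /d/, giving /tdmenvmew/.
Under (C)V, the unsyllabifiable consonants are /t/, /d/, /n/, /v/, /w/ (no codas are permitted; onsets are limited to one consonant).
Each unlicensed consonant becomes the onset of a new syllable: /t/ → /te/, /d/ → /de/, /n/ → /ne/, /v/ → /ve/, /w/ → /we/.

tedemenevemewe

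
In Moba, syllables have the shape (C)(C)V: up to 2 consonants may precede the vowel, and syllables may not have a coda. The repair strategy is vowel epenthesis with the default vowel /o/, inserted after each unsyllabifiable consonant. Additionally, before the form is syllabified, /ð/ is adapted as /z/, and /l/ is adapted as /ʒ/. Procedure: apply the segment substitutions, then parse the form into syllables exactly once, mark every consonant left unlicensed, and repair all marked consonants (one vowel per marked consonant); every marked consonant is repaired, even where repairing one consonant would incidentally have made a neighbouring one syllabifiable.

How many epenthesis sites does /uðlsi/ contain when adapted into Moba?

After substitution the input is /uzʒsi/.
The unsyllabifiable consonants are /z/; each receives one epenthetic vowel.

1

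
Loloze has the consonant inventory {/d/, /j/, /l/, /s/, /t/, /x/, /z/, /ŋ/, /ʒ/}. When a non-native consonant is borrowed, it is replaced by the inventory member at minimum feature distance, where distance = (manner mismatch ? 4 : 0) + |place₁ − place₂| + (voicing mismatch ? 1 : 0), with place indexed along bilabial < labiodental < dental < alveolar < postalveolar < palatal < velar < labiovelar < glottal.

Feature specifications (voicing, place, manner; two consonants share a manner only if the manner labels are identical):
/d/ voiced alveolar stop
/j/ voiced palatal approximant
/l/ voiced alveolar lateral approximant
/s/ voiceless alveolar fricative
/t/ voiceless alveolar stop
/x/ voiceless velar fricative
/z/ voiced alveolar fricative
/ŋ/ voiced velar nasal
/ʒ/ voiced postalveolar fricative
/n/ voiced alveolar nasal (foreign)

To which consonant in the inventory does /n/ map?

ŋ

/ŋ/ is closest: same manner (nasal), place distance 3 (alveolar→velar), same voicing; total 3. Next closest is /d/ at distance 4.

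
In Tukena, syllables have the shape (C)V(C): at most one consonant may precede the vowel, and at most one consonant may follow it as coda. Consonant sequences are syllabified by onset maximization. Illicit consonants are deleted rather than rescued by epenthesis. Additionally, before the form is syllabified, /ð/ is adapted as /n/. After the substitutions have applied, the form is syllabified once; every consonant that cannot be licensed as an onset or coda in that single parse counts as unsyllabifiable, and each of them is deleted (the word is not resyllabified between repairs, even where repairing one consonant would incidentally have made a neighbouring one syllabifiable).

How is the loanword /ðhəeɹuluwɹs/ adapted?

Substitution: /ð/ → /n/, giving /nhəeɹuluwɹs/.
Syllabifying with onset maximization leaves /n/, /ɹ/, /s/ stranded (at most one coda consonant is licensed; onsets are limited to one consonant).
Each unlicensed consonant is deleted: /n/, /ɹ/, /s/.

həeɹuluw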